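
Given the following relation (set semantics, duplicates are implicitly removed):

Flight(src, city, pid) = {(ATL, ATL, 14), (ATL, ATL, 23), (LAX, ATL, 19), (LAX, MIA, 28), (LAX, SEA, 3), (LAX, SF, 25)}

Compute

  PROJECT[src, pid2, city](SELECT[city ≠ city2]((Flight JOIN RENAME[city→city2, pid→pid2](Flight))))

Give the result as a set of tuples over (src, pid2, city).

ρ[city→city2, pid→pid2]: schema becomes (src, city2, pid2); tuples unchanged.
Joining Flight and RENAME[city→city2, pid→pid2](Flight) on src yields {(ATL, ATL, 14, ATL, 14), (ATL, ATL, 14, ATL, 23), (ATL, ATL, 23, ATL, 14), (ATL, ATL, 23, ATL, 23), (LAX, ATL, 19, ATL, 19), (LAX, ATL, 19, MIA, 28), (LAX, ATL, 19, SEA, 3), (LAX, ATL, 19, SF, 25), (LAX, MIA, 28, ATL, 19), (LAX, MIA, 28, MIA, 28), (LAX, MIA, 28, SEA, 3), (LAX, MIA, 28, SF, 25), (LAX, SEA, 3, ATL, 19), (LAX, SEA, 3, MIA, 28), (LAX, SEA, 3, SEA, 3), (LAX, SEA, 3, SF, 25), (LAX, SF, 25, ATL, 19), (LAX, SF, 25, MIA, 28), (LAX, SF, 25, SEA, 3), (LAX, SF, 25, SF, 25)}.
Filtering on city ≠ city2 leaves {(LAX, ATL, 19, MIA, 28), (LAX, ATL, 19, SEA, 3), (LAX, ATL, 19, SF, 25), (LAX, MIA, 28, ATL, 19), (LAX, MIA, 28, SEA, 3), (LAX, MIA, 28, SF, 25), (LAX, SEA, 3, ATL, 19), (LAX, SEA, 3, MIA, 28), (LAX, SEA, 3, SF, 25), (LAX, SF, 25, ATL, 19), (LAX, SF, 25, MIA, 28), (LAX, SF, 25, SEA, 3)}.
Keep only column(s) src, pid2, city: {(LAX, 19, MIA), (LAX, 19, SEA), (LAX, 19, SF), (LAX, 25, ATL), (LAX, 25, MIA), (LAX, 25, SEA), (LAX, 28, ATL), (LAX, 28, SEA), (LAX, 28, SF), (LAX, 3, ATL), (LAX, 3, MIA), (LAX, 3, SF)}

{(LAX, 19, MIA), (LAX, 19, SEA), (LAX, 19, SF), (LAX, 25, ATL), (LAX, 25, MIA), (LAX, 25, SEA), (LAX, 28, ATL), (LAX, 28, SEA), (LAX, 28, SF), (LAX, 3, ATL), (LAX, 3, MIA), (LAX, 3, SF)}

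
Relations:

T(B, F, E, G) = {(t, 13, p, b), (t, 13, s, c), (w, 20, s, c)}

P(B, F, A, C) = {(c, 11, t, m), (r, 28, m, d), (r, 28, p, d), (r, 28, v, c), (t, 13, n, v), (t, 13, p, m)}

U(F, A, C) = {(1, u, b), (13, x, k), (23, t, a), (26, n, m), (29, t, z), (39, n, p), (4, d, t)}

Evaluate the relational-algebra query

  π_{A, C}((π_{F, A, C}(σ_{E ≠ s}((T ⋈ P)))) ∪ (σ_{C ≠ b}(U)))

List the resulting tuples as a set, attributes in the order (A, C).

Natural join on B, F: {(t, 13, p, b, n, v), (t, 13, p, b, p, m), (t, 13, s, c, n, v), (t, 13, s, c, p, m)}
Filtering on E ≠ s leaves {(t, 13, p, b, n, v), (t, 13, p, b, p, m)}.
π[F, A, C]: project onto (F, A, C) → {(13, n, v), (13, p, m)}
Filtering on C ≠ b leaves {(13, x, k), (23, t, a), (26, n, m), (29, t, z), (39, n, p), (4, d, t)}.
Union: {(13, n, v), (13, p, m)} with {(13, x, k), (23, t, a), (26, n, m), (29, t, z), (39, n, p), (4, d, t)} → {(13, n, v), (13, p, m), (13, x, k), (23, t, a), (26, n, m), (29, t, z), (39, n, p), (4, d, t)}
π[A, C]: project onto (A, C) → {(d, t), (n, m), (n, p), (n, v), (p, m), (t, a), (t, z), (x, k)}

{(d, t), (n, m), (n, p), (n, v), (p, m), (t, a), (t, z), (x, k)}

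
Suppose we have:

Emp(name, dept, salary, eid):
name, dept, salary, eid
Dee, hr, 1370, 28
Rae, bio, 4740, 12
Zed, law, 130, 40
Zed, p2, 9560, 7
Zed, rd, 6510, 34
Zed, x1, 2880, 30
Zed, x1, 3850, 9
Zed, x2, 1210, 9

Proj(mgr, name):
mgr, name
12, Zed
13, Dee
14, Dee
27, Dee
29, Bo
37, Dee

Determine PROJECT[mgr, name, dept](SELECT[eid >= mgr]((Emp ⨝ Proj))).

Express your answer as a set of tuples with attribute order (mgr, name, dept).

Natural join on name: {(Dee, hr, 1370, 28, 13), (Dee, hr, 1370, 28, 14), (Dee, hr, 1370, 28, 27), (Dee, hr, 1370, 28, 37), (Zed, law, 130, 40, 12), (Zed, p2, 9560, 7, 12), (Zed, rd, 6510, 34, 12), (Zed, x1, 2880, 30, 12), (Zed, x1, 3850, 9, 12), (Zed, x2, 1210, 9, 12)}
Filtering on eid >= mgr leaves {(Dee, hr, 1370, 28, 13), (Dee, hr, 1370, 28, 14), (Dee, hr, 1370, 28, 27), (Zed, law, 130, 40, 12), (Zed, rd, 6510, 34, 12), (Zed, x1, 2880, 30, 12)}.
π_{mgr, name, dept} gives {(12, Zed, law), (12, Zed, rd), (12, Zed, x1), (13, Dee, hr), (14, Dee, hr), (27, Dee, hr)}.

{(12, Zed, law), (12, Zed, rd), (12, Zed, x1), (13, Dee, hr), (14, Dee, hr), (27, Dee, hr)}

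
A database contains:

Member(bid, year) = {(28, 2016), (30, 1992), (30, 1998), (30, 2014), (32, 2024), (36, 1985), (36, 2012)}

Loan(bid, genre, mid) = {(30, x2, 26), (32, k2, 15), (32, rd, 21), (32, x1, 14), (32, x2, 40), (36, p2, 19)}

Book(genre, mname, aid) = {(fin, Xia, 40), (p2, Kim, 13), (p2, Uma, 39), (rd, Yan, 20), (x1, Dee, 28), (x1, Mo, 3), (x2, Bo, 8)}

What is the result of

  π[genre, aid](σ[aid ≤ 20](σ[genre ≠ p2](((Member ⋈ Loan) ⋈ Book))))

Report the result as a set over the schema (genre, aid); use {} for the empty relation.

{(rd, 20), (x1, 3), (x2, 8)}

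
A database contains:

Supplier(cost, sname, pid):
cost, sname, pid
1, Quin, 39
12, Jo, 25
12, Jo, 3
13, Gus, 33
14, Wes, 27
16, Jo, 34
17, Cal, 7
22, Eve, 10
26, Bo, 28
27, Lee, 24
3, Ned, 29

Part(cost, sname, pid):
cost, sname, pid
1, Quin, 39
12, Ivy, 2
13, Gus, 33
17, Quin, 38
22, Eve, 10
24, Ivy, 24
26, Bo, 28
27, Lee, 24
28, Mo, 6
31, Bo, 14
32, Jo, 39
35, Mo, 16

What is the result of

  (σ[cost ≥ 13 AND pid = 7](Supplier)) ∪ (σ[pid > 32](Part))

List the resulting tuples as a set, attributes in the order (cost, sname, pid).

{(1, Quin, 39), (13, Gus, 33), (17, Cal, 7), (17, Quin, 38), (32, Jo, 39)}

σ[cost ≥ 13 AND pid = 7]: keep tuples satisfying cost ≥ 13 AND pid = 7 → {(17, Cal, 7)}
σ[pid > 32]: keep tuples satisfying pid > 32 → {(1, Quin, 39), (13, Gus, 33), (17, Quin, 38), (32, Jo, 39)}
Taking the union: {(1, Quin, 39), (13, Gus, 33), (17, Cal, 7), (17, Quin, 38), (32, Jo, 39)}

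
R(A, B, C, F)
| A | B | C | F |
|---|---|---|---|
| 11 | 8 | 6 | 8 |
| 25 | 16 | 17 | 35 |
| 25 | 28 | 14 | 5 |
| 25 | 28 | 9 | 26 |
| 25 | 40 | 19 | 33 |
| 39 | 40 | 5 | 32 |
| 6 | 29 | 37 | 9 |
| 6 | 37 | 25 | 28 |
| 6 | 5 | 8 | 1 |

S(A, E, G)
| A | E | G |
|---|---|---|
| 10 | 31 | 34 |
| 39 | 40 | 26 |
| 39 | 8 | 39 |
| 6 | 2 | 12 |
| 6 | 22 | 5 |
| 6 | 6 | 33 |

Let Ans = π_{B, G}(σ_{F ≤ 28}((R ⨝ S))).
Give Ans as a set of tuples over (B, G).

{(29, 12), (29, 33), (29, 5), (37, 12), (37, 33), (37, 5), (5, 12), (5, 33), (5, 5)}

R ⋈ S (natural join on A): {(39, 40, 5, 32, 40, 26), (39, 40, 5, 32, 8, 39), (6, 29, 37, 9, 2, 12), (6, 29, 37, 9, 22, 5), (6, 29, 37, 9, 6, 33), (6, 37, 25, 28, 2, 12), (6, 37, 25, 28, 22, 5), (6, 37, 25, 28, 6, 33), (6, 5, 8, 1, 2, 12), (6, 5, 8, 1, 22, 5), (6, 5, 8, 1, 6, 33)}
Selection F ≤ 28: {(6, 29, 37, 9, 2, 12), (6, 29, 37, 9, 22, 5), (6, 29, 37, 9, 6, 33), (6, 37, 25, 28, 2, 12), (6, 37, 25, 28, 22, 5), (6, 37, 25, 28, 6, 33), (6, 5, 8, 1, 2, 12), (6, 5, 8, 1, 22, 5), (6, 5, 8, 1, 6, 33)}
π[B, G]: project onto (B, G) → {(29, 12), (29, 33), (29, 5), (37, 12), (37, 33), (37, 5), (5, 12), (5, 33), (5, 5)}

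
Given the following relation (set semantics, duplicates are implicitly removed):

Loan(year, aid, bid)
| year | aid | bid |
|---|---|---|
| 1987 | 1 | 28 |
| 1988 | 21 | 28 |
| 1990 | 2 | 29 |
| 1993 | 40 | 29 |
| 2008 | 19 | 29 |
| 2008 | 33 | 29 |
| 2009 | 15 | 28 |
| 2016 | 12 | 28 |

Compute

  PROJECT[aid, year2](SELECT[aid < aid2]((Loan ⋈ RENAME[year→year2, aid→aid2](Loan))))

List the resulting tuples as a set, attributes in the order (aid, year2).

{(1, 1988), (1, 2009), (1, 2016), (12, 1988), (12, 2009), (15, 1988), (19, 1993), (19, 2008), (2, 1993), (2, 2008), (33, 1993)}

ρ[year→year2, aid→aid2]: schema becomes (year2, aid2, bid); tuples unchanged.
Joining Loan and RENAME[year→year2, aid→aid2](Loan) on bid yields {(1987, 1, 28, 1987, 1), (1987, 1, 28, 1988, 21), (1987, 1, 28, 2009, 15), (1987, 1, 28, 2016, 12), (1988, 21, 28, 1987, 1), (1988, 21, 28, 1988, 21), (1988, 21, 28, 2009, 15), (1988, 21, 28, 2016, 12), (1990, 2, 29, 1990, 2), (1990, 2, 29, 1993, 40), (1990, 2, 29, 2008, 19), (1990, 2, 29, 2008, 33), (1993, 40, 29, 1990, 2), (1993, 40, 29, 1993, 40), (1993, 40, 29, 2008, 19), (1993, 40, 29, 2008, 33), (2008, 19, 29, 1990, 2), (2008, 19, 29, 1993, 40), (2008, 19, 29, 2008, 19), (2008, 19, 29, 2008, 33), (2008, 33, 29, 1990, 2), (2008, 33, 29, 1993, 40), (2008, 33, 29, 2008, 19), (2008, 33, 29, 2008, 33), (2009, 15, 28, 1987, 1), (2009, 15, 28, 1988, 21), (2009, 15, 28, 2009, 15), (2009, 15, 28, 2016, 12), (2016, 12, 28, 1987, 1), (2016, 12, 28, 1988, 21), (2016, 12, 28, 2009, 15), (2016, 12, 28, 2016, 12)}.
σ[aid < aid2]: keep tuples satisfying aid < aid2 → {(1987, 1, 28, 1988, 21), (1987, 1, 28, 2009, 15), (1987, 1, 28, 2016, 12), (1990, 2, 29, 1993, 40), (1990, 2, 29, 2008, 19), (1990, 2, 29, 2008, 33), (2008, 19, 29, 1993, 40), (2008, 19, 29, 2008, 33), (2008, 33, 29, 1993, 40), (2009, 15, 28, 1988, 21), (2016, 12, 28, 1988, 21), (2016, 12, 28, 2009, 15)}
π_{aid, year2} gives {(1, 1988), (1, 2009), (1, 2016), (12, 1988), (12, 2009), (15, 1988), (19, 1993), (19, 2008), (2, 1993), (2, 2008), (33, 1993)} (1 duplicate(s) eliminated).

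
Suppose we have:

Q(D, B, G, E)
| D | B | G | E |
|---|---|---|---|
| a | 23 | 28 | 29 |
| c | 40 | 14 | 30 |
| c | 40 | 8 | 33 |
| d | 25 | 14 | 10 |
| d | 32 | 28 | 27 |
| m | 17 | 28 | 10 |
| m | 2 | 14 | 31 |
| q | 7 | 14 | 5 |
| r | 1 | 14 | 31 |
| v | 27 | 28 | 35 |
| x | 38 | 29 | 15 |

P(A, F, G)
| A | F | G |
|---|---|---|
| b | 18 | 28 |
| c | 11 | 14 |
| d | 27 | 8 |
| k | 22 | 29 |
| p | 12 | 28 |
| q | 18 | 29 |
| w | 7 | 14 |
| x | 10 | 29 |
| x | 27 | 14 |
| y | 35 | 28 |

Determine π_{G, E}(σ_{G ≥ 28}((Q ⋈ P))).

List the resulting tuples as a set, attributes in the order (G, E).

{(28, 10), (28, 27), (28, 29), (28, 35), (29, 15)}

Joining Q and P on G yields {(a, 23, 28, 29, b, 18), (a, 23, 28, 29, p, 12), (a, 23, 28, 29, y, 35), (c, 40, 14, 30, c, 11), (c, 40, 14, 30, w, 7), (c, 40, 14, 30, x, 27), (c, 40, 8, 33, d, 27), (d, 25, 14, 10, c, 11), (d, 25, 14, 10, w, 7), (d, 25, 14, 10, x, 27), (d, 32, 28, 27, b, 18), (d, 32, 28, 27, p, 12), (d, 32, 28, 27, y, 35), (m, 17, 28, 10, b, 18), (m, 17, 28, 10, p, 12), (m, 17, 28, 10, y, 35), (m, 2, 14, 31, c, 11), (m, 2, 14, 31, w, 7), (m, 2, 14, 31, x, 27), (q, 7, 14, 5, c, 11), (q, 7, 14, 5, w, 7), (q, 7, 14, 5, x, 27), (r, 1, 14, 31, c, 11), (r, 1, 14, 31, w, 7), (r, 1, 14, 31, x, 27), (v, 27, 28, 35, b, 18), (v, 27, 28, 35, p, 12), (v, 27, 28, 35, y, 35), (x, 38, 29, 15, k, 22), (x, 38, 29, 15, q, 18), (x, 38, 29, 15, x, 10)}.
Apply σ_{G ≥ 28}; surviving tuples: {(a, 23, 28, 29, b, 18), (a, 23, 28, 29, p, 12), (a, 23, 28, 29, y, 35), (d, 32, 28, 27, b, 18), (d, 32, 28, 27, p, 12), (d, 32, 28, 27, y, 35), (m, 17, 28, 10, b, 18), (m, 17, 28, 10, p, 12), (m, 17, 28, 10, y, 35), (v, 27, 28, 35, b, 18), (v, 27, 28, 35, p, 12), (v, 27, 28, 35, y, 35), (x, 38, 29, 15, k, 22), (x, 38, 29, 15, q, 18), (x, 38, 29, 15, x, 10)}
π_{G, E} gives {(28, 10), (28, 27), (28, 29), (28, 35), (29, 15)} (10 duplicate(s) eliminated).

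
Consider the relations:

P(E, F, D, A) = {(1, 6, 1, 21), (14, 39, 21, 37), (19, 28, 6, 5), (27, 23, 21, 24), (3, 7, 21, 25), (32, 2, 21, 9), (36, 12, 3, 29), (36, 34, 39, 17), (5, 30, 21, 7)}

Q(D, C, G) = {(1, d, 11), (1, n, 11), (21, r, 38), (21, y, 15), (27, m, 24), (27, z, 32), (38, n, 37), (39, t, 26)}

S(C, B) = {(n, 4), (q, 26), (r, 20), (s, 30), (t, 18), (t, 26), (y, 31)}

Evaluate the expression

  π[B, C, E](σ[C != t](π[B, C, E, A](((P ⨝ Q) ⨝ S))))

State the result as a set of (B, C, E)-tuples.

{(20, r, 14), (20, r, 27), (20, r, 3), (20, r, 32), (20, r, 5), (31, y, 14), (31, y, 27), (31, y, 3), (31, y, 32), (31, y, 5), (4, n, 1)}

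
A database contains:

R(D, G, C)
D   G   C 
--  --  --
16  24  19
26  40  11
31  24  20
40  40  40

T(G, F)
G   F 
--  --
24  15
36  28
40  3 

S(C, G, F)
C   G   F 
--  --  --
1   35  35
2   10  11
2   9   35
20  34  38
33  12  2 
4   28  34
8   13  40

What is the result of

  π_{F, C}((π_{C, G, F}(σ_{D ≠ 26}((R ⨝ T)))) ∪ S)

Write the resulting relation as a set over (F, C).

{(11, 2), (15, 19), (15, 20), (2, 33), (3, 40), (34, 4), (35, 1), (35, 2), (38, 20), (40, 8)}

R ⋈ T (natural join on G): {(16, 24, 19, 15), (26, 40, 11, 3), (31, 24, 20, 15), (40, 40, 40, 3)}
Apply σ_{D ≠ 26}; surviving tuples: {(16, 24, 19, 15), (31, 24, 20, 15), (40, 40, 40, 3)}
Projecting to C, G, F: {(19, 24, 15), (20, 24, 15), (40, 40, 3)}
Union: {(19, 24, 15), (20, 24, 15), (40, 40, 3)} with {(1, 35, 35), (2, 10, 11), (2, 9, 35), (20, 34, 38), (33, 12, 2), (4, 28, 34), (8, 13, 40)} → {(1, 35, 35), (19, 24, 15), (2, 10, 11), (2, 9, 35), (20, 24, 15), (20, 34, 38), (33, 12, 2), (4, 28, 34), (40, 40, 3), (8, 13, 40)}
Projecting to F, C: {(11, 2), (15, 19), (15, 20), (2, 33), (3, 40), (34, 4), (35, 1), (35, 2), (38, 20), (40, 8)}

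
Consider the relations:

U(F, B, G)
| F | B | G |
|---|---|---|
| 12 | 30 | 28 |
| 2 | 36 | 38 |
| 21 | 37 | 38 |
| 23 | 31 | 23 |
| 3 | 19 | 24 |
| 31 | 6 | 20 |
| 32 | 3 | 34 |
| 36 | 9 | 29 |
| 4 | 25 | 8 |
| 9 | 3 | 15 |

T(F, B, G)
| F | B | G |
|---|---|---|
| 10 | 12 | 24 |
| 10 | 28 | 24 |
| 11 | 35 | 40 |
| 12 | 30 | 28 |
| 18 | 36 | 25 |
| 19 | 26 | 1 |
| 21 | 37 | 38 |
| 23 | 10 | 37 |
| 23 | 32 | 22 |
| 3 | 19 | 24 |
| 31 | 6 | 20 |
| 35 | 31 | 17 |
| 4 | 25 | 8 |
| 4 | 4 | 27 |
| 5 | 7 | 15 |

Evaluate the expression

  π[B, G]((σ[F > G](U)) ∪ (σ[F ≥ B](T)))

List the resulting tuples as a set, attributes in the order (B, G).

{(10, 37), (31, 17), (4, 27), (6, 20), (9, 29)}

Apply σ_{F > G}; surviving tuples: {(31, 6, 20), (36, 9, 29)}
Apply σ_{F ≥ B}; surviving tuples: {(23, 10, 37), (31, 6, 20), (35, 31, 17), (4, 4, 27)}
Taking the union: {(23, 10, 37), (31, 6, 20), (35, 31, 17), (36, 9, 29), (4, 4, 27)}
π_{B, G} gives {(10, 37), (31, 17), (4, 27), (6, 20), (9, 29)}.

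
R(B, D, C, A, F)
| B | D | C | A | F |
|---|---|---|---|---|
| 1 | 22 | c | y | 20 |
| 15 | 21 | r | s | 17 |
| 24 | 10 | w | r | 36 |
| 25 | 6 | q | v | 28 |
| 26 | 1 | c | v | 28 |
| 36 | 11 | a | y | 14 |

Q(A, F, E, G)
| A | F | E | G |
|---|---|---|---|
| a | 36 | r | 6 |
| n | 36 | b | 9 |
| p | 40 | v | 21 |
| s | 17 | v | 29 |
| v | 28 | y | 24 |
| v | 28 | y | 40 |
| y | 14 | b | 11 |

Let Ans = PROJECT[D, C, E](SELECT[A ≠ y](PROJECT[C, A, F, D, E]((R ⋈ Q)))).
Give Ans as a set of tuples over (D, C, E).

Joining R and Q on A, F yields {(15, 21, r, s, 17, v, 29), (25, 6, q, v, 28, y, 24), (25, 6, q, v, 28, y, 40), (26, 1, c, v, 28, y, 24), (26, 1, c, v, 28, y, 40), (36, 11, a, y, 14, b, 11)}.
π[C, A, F, D, E]: project onto (C, A, F, D, E) (2 duplicate(s) eliminated) → {(a, y, 14, 11, b), (c, v, 28, 1, y), (q, v, 28, 6, y), (r, s, 17, 21, v)}
Selection A ≠ y: {(c, v, 28, 1, y), (q, v, 28, 6, y), (r, s, 17, 21, v)}
π[D, C, E]: project onto (D, C, E) → {(1, c, y), (21, r, v), (6, q, y)}

{(1, c, y), (21, r, v), (6, q, y)}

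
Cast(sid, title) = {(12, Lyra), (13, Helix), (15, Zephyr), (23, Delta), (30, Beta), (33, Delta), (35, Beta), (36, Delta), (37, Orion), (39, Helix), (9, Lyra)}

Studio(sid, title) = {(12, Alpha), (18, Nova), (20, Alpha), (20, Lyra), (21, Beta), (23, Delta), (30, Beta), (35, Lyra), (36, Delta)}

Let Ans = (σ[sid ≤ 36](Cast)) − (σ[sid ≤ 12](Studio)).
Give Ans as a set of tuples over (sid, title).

Selection sid ≤ 36: {(12, Lyra), (13, Helix), (15, Zephyr), (23, Delta), (30, Beta), (33, Delta), (35, Beta), (36, Delta), (9, Lyra)}
Selection sid ≤ 12: {(12, Alpha)}
Taking the difference: {(12, Lyra), (13, Helix), (15, Zephyr), (23, Delta), (30, Beta), (33, Delta), (35, Beta), (36, Delta), (9, Lyra)}

{(12, Lyra), (13, Helix), (15, Zephyr), (23, Delta), (30, Beta), (33, Delta), (35, Beta), (36, Delta), (9, Lyra)}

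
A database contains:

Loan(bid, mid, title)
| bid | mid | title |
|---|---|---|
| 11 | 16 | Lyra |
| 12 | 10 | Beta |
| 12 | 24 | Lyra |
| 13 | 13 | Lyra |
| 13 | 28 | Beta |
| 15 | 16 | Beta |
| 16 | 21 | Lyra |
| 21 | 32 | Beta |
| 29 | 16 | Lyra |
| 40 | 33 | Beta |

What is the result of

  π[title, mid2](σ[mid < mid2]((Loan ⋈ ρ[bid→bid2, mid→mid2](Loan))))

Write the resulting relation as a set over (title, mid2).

{(Beta, 16), (Beta, 28), (Beta, 32), (Beta, 33), (Lyra, 16), (Lyra, 21), (Lyra, 24)}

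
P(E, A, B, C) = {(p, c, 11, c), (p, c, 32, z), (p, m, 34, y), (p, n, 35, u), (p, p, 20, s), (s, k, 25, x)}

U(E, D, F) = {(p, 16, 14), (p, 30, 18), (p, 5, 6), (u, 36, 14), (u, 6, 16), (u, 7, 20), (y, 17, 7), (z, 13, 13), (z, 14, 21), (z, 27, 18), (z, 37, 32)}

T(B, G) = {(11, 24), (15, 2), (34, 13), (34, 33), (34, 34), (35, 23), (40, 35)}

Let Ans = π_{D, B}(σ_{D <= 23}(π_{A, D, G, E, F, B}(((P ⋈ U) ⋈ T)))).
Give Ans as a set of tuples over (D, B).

{(16, 11), (16, 34), (16, 35), (5, 11), (5, 34), (5, 35)}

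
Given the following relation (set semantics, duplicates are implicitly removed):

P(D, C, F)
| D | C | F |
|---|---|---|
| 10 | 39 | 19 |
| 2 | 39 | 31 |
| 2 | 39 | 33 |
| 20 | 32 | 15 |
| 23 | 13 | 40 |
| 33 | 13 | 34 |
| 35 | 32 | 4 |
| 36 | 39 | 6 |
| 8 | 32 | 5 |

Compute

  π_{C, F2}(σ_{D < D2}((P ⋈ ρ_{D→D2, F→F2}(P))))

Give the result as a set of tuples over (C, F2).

{(13, 34), (32, 15), (32, 4), (39, 19), (39, 6)}

ρ[D→D2, F→F2]: schema becomes (D2, C, F2); tuples unchanged.
P ⋈ ρ_{D→D2, F→F2}(P) (natural join on C): {(10, 39, 19, 10, 19), (10, 39, 19, 2, 31), (10, 39, 19, 2, 33), (10, 39, 19, 36, 6), (2, 39, 31, 10, 19), (2, 39, 31, 2, 31), (2, 39, 31, 2, 33), (2, 39, 31, 36, 6), (2, 39, 33, 10, 19), (2, 39, 33, 2, 31), (2, 39, 33, 2, 33), (2, 39, 33, 36, 6), (20, 32, 15, 20, 15), (20, 32, 15, 35, 4), (20, 32, 15, 8, 5), (23, 13, 40, 23, 40), (23, 13, 40, 33, 34), (33, 13, 34, 23, 40), (33, 13, 34, 33, 34), (35, 32, 4, 20, 15), (35, 32, 4, 35, 4), (35, 32, 4, 8, 5), (36, 39, 6, 10, 19), (36, 39, 6, 2, 31), (36, 39, 6, 2, 33), (36, 39, 6, 36, 6), (8, 32, 5, 20, 15), (8, 32, 5, 35, 4), (8, 32, 5, 8, 5)}
Apply σ_{D < D2}; surviving tuples: {(10, 39, 19, 36, 6), (2, 39, 31, 10, 19), (2, 39, 31, 36, 6), (2, 39, 33, 10, 19), (2, 39, 33, 36, 6), (20, 32, 15, 35, 4), (23, 13, 40, 33, 34), (8, 32, 5, 20, 15), (8, 32, 5, 35, 4)}
Projecting to C, F2 (4 duplicate(s) eliminated): {(13, 34), (32, 15), (32, 4), (39, 19), (39, 6)}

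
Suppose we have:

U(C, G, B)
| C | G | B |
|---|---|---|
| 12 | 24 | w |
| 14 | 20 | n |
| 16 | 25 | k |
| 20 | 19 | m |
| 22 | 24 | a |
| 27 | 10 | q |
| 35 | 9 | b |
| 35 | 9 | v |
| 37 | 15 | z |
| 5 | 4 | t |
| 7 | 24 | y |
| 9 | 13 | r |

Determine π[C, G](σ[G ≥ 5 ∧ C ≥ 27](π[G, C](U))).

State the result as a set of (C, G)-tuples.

Projecting to G, C (1 duplicate(s) eliminated): {(10, 27), (13, 9), (15, 37), (19, 20), (20, 14), (24, 12), (24, 22), (24, 7), (25, 16), (4, 5), (9, 35)}
Apply σ_{G ≥ 5 ∧ C ≥ 27}; surviving tuples: {(10, 27), (15, 37), (9, 35)}
Projecting to C, G: {(27, 10), (35, 9), (37, 15)}

{(27, 10), (35, 9), (37, 15)}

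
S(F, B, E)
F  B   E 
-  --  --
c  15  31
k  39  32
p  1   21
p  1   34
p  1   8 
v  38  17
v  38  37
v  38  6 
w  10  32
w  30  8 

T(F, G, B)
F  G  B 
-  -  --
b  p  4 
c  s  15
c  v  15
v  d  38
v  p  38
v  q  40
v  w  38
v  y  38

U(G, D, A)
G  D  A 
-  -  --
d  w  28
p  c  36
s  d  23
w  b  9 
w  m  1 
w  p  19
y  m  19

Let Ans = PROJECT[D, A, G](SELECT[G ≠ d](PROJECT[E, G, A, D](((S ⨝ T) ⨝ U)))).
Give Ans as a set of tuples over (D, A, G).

{(b, 9, w), (c, 36, p), (d, 23, s), (m, 1, w), (m, 19, y), (p, 19, w)}

Joining S and T on F, B yields {(c, 15, 31, s), (c, 15, 31, v), (v, 38, 17, d), (v, 38, 17, p), (v, 38, 17, w), (v, 38, 17, y), (v, 38, 37, d), (v, 38, 37, p), (v, 38, 37, w), (v, 38, 37, y), (v, 38, 6, d), (v, 38, 6, p), (v, 38, 6, w), (v, 38, 6, y)}.
Joining (S ⨝ T) and U on G yields {(c, 15, 31, s, d, 23), (v, 38, 17, d, w, 28), (v, 38, 17, p, c, 36), (v, 38, 17, w, b, 9), (v, 38, 17, w, m, 1), (v, 38, 17, w, p, 19), (v, 38, 17, y, m, 19), (v, 38, 37, d, w, 28), (v, 38, 37, p, c, 36), (v, 38, 37, w, b, 9), (v, 38, 37, w, m, 1), (v, 38, 37, w, p, 19), (v, 38, 37, y, m, 19), (v, 38, 6, d, w, 28), (v, 38, 6, p, c, 36), (v, 38, 6, w, b, 9), (v, 38, 6, w, m, 1), (v, 38, 6, w, p, 19), (v, 38, 6, y, m, 19)}.
π_{E, G, A, D} gives {(17, d, 28, w), (17, p, 36, c), (17, w, 1, m), (17, w, 19, p), (17, w, 9, b), (17, y, 19, m), (31, s, 23, d), (37, d, 28, w), (37, p, 36, c), (37, w, 1, m), (37, w, 19, p), (37, w, 9, b), (37, y, 19, m), (6, d, 28, w), (6, p, 36, c), (6, w, 1, m), (6, w, 19, p), (6, w, 9, b), (6, y, 19, m)}.
Apply σ_{G ≠ d}; surviving tuples: {(17, p, 36, c), (17, w, 1, m), (17, w, 19, p), (17, w, 9, b), (17, y, 19, m), (31, s, 23, d), (37, p, 36, c), (37, w, 1, m), (37, w, 19, p), (37, w, 9, b), (37, y, 19, m), (6, p, 36, c), (6, w, 1, m), (6, w, 19, p), (6, w, 9, b), (6, y, 19, m)}
π_{D, A, G} gives {(b, 9, w), (c, 36, p), (d, 23, s), (m, 1, w), (m, 19, y), (p, 19, w)} (10 duplicate(s) eliminated).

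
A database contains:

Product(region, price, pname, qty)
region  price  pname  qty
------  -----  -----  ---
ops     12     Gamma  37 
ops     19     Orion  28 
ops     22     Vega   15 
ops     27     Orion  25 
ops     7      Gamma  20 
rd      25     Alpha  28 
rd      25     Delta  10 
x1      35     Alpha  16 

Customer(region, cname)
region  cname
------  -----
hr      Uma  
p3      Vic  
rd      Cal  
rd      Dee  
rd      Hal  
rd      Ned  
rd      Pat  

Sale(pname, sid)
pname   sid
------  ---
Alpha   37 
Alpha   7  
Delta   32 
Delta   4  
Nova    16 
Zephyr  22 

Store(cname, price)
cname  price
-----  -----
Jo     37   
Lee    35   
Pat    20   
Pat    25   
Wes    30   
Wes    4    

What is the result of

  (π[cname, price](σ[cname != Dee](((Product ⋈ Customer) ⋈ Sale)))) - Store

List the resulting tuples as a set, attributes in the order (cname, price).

Natural join on region: {(rd, 25, Alpha, 28, Cal), (rd, 25, Alpha, 28, Dee), (rd, 25, Alpha, 28, Hal), (rd, 25, Alpha, 28, Ned), (rd, 25, Alpha, 28, Pat), (rd, 25, Delta, 10, Cal), (rd, 25, Delta, 10, Dee), (rd, 25, Delta, 10, Hal), (rd, 25, Delta, 10, Ned), (rd, 25, Delta, 10, Pat)}
Natural join on pname: {(rd, 25, Alpha, 28, Cal, 37), (rd, 25, Alpha, 28, Cal, 7), (rd, 25, Alpha, 28, Dee, 37), (rd, 25, Alpha, 28, Dee, 7), (rd, 25, Alpha, 28, Hal, 37), (rd, 25, Alpha, 28, Hal, 7), (rd, 25, Alpha, 28, Ned, 37), (rd, 25, Alpha, 28, Ned, 7), (rd, 25, Alpha, 28, Pat, 37), (rd, 25, Alpha, 28, Pat, 7), (rd, 25, Delta, 10, Cal, 32), (rd, 25, Delta, 10, Cal, 4), (rd, 25, Delta, 10, Dee, 32), (rd, 25, Delta, 10, Dee, 4), (rd, 25, Delta, 10, Hal, 32), (rd, 25, Delta, 10, Hal, 4), (rd, 25, Delta, 10, Ned, 32), (rd, 25, Delta, 10, Ned, 4), (rd, 25, Delta, 10, Pat, 32), (rd, 25, Delta, 10, Pat, 4)}
σ[cname != Dee]: keep tuples satisfying cname != Dee → {(rd, 25, Alpha, 28, Cal, 37), (rd, 25, Alpha, 28, Cal, 7), (rd, 25, Alpha, 28, Hal, 37), (rd, 25, Alpha, 28, Hal, 7), (rd, 25, Alpha, 28, Ned, 37), (rd, 25, Alpha, 28, Ned, 7), (rd, 25, Alpha, 28, Pat, 37), (rd, 25, Alpha, 28, Pat, 7), (rd, 25, Delta, 10, Cal, 32), (rd, 25, Delta, 10, Cal, 4), (rd, 25, Delta, 10, Hal, 32), (rd, 25, Delta, 10, Hal, 4), (rd, 25, Delta, 10, Ned, 32), (rd, 25, Delta, 10, Ned, 4), (rd, 25, Delta, 10, Pat, 32), (rd, 25, Delta, 10, Pat, 4)}
Projecting to cname, price (12 duplicate(s) eliminated): {(Cal, 25), (Hal, 25), (Ned, 25), (Pat, 25)}
Taking the difference: {(Cal, 25), (Hal, 25), (Ned, 25)}

{(Cal, 25), (Hal, 25), (Ned, 25)}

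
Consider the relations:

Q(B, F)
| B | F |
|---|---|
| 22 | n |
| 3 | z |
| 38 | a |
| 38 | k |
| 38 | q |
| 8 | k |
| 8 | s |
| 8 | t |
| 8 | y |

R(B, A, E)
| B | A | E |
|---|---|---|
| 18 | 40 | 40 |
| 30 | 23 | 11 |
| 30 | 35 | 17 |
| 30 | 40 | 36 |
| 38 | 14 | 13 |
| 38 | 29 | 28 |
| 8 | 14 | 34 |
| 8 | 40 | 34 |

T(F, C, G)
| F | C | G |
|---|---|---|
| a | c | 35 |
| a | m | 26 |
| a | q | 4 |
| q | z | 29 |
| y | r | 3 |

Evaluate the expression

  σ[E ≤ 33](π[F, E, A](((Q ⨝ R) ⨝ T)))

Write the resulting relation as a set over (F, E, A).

{(a, 13, 14), (a, 28, 29), (q, 13, 14), (q, 28, 29)}

Q ⋈ R (natural join on B): {(38, a, 14, 13), (38, a, 29, 28), (38, k, 14, 13), (38, k, 29, 28), (38, q, 14, 13), (38, q, 29, 28), (8, k, 14, 34), (8, k, 40, 34), (8, s, 14, 34), (8, s, 40, 34), (8, t, 14, 34), (8, t, 40, 34), (8, y, 14, 34), (8, y, 40, 34)}
(Q ⨝ R) ⋈ T (natural join on F): {(38, a, 14, 13, c, 35), (38, a, 14, 13, m, 26), (38, a, 14, 13, q, 4), (38, a, 29, 28, c, 35), (38, a, 29, 28, m, 26), (38, a, 29, 28, q, 4), (38, q, 14, 13, z, 29), (38, q, 29, 28, z, 29), (8, y, 14, 34, r, 3), (8, y, 40, 34, r, 3)}
Keep only column(s) F, E, A (4 duplicate(s) eliminated): {(a, 13, 14), (a, 28, 29), (q, 13, 14), (q, 28, 29), (y, 34, 14), (y, 34, 40)}
σ[E ≤ 33]: keep tuples satisfying E ≤ 33 → {(a, 13, 14), (a, 28, 29), (q, 13, 14), (q, 28, 29)}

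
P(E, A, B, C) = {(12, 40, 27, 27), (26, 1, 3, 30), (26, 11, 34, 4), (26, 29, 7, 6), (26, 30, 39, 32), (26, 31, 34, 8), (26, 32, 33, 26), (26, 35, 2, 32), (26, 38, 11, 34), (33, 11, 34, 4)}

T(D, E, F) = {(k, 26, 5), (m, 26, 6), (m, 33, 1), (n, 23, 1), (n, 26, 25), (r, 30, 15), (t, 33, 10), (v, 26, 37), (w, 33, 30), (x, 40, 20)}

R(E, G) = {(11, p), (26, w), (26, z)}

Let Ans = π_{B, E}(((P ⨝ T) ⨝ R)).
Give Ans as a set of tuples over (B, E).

Natural join on E: {(26, 1, 3, 30, k, 5), (26, 1, 3, 30, m, 6), (26, 1, 3, 30, n, 25), (26, 1, 3, 30, v, 37), (26, 11, 34, 4, k, 5), (26, 11, 34, 4, m, 6), (26, 11, 34, 4, n, 25), (26, 11, 34, 4, v, 37), (26, 29, 7, 6, k, 5), (26, 29, 7, 6, m, 6), (26, 29, 7, 6, n, 25), (26, 29, 7, 6, v, 37), (26, 30, 39, 32, k, 5), (26, 30, 39, 32, m, 6), (26, 30, 39, 32, n, 25), (26, 30, 39, 32, v, 37), (26, 31, 34, 8, k, 5), (26, 31, 34, 8, m, 6), (26, 31, 34, 8, n, 25), (26, 31, 34, 8, v, 37), (26, 32, 33, 26, k, 5), (26, 32, 33, 26, m, 6), (26, 32, 33, 26, n, 25), (26, 32, 33, 26, v, 37), (26, 35, 2, 32, k, 5), (26, 35, 2, 32, m, 6), (26, 35, 2, 32, n, 25), (26, 35, 2, 32, v, 37), (26, 38, 11, 34, k, 5), (26, 38, 11, 34, m, 6), (26, 38, 11, 34, n, 25), (26, 38, 11, 34, v, 37), (33, 11, 34, 4, m, 1), (33, 11, 34, 4, t, 10), (33, 11, 34, 4, w, 30)}
Natural join on E: {(26, 1, 3, 30, k, 5, w), (26, 1, 3, 30, k, 5, z), (26, 1, 3, 30, m, 6, w), (26, 1, 3, 30, m, 6, z), (26, 1, 3, 30, n, 25, w), (26, 1, 3, 30, n, 25, z), (26, 1, 3, 30, v, 37, w), (26, 1, 3, 30, v, 37, z), (26, 11, 34, 4, k, 5, w), (26, 11, 34, 4, k, 5, z), (26, 11, 34, 4, m, 6, w), (26, 11, 34, 4, m, 6, z), (26, 11, 34, 4, n, 25, w), (26, 11, 34, 4, n, 25, z), (26, 11, 34, 4, v, 37, w), (26, 11, 34, 4, v, 37, z), (26, 29, 7, 6, k, 5, w), (26, 29, 7, 6, k, 5, z), (26, 29, 7, 6, m, 6, w), (26, 29, 7, 6, m, 6, z), (26, 29, 7, 6, n, 25, w), (26, 29, 7, 6, n, 25, z), (26, 29, 7, 6, v, 37, w), (26, 29, 7, 6, v, 37, z), (26, 30, 39, 32, k, 5, w), (26, 30, 39, 32, k, 5, z), (26, 30, 39, 32, m, 6, w), (26, 30, 39, 32, m, 6, z), (26, 30, 39, 32, n, 25, w), (26, 30, 39, 32, n, 25, z), (26, 30, 39, 32, v, 37, w), (26, 30, 39, 32, v, 37, z), (26, 31, 34, 8, k, 5, w), (26, 31, 34, 8, k, 5, z), (26, 31, 34, 8, m, 6, w), (26, 31, 34, 8, m, 6, z), (26, 31, 34, 8, n, 25, w), (26, 31, 34, 8, n, 25, z), (26, 31, 34, 8, v, 37, w), (26, 31, 34, 8, v, 37, z), (26, 32, 33, 26, k, 5, w), (26, 32, 33, 26, k, 5, z), (26, 32, 33, 26, m, 6, w), (26, 32, 33, 26, m, 6, z), (26, 32, 33, 26, n, 25, w), (26, 32, 33, 26, n, 25, z), (26, 32, 33, 26, v, 37, w), (26, 32, 33, 26, v, 37, z), (26, 35, 2, 32, k, 5, w), (26, 35, 2, 32, k, 5, z), (26, 35, 2, 32, m, 6, w), (26, 35, 2, 32, m, 6, z), (26, 35, 2, 32, n, 25, w), (26, 35, 2, 32, n, 25, z), (26, 35, 2, 32, v, 37, w), (26, 35, 2, 32, v, 37, z), (26, 38, 11, 34, k, 5, w), (26, 38, 11, 34, k, 5, z), (26, 38, 11, 34, m, 6, w), (26, 38, 11, 34, m, 6, z), (26, 38, 11, 34, n, 25, w), (26, 38, 11, 34, n, 25, z), (26, 38, 11, 34, v, 37, w), (26, 38, 11, 34, v, 37, z)}
π_{B, E} gives {(11, 26), (2, 26), (3, 26), (33, 26), (34, 26), (39, 26), (7, 26)} (57 duplicate(s) eliminated).

{(11, 26), (2, 26), (3, 26), (33, 26), (34, 26), (39, 26), (7, 26)}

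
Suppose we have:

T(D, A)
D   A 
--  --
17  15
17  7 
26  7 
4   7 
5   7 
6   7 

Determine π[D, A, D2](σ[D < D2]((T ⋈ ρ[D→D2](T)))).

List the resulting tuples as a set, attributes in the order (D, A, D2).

{(17, 7, 26), (4, 7, 17), (4, 7, 26), (4, 7, 5), (4, 7, 6), (5, 7, 17), (5, 7, 26), (5, 7, 6), (6, 7, 17), (6, 7, 26)}

ρ[D→D2]: schema becomes (D2, A); tuples unchanged.
T ⋈ ρ[D→D2](T) (natural join on A): {(17, 15, 17), (17, 7, 17), (17, 7, 26), (17, 7, 4), (17, 7, 5), (17, 7, 6), (26, 7, 17), (26, 7, 26), (26, 7, 4), (26, 7, 5), (26, 7, 6), (4, 7, 17), (4, 7, 26), (4, 7, 4), (4, 7, 5), (4, 7, 6), (5, 7, 17), (5, 7, 26), (5, 7, 4), (5, 7, 5), (5, 7, 6), (6, 7, 17), (6, 7, 26), (6, 7, 4), (6, 7, 5), (6, 7, 6)}
Selection D < D2: {(17, 7, 26), (4, 7, 17), (4, 7, 26), (4, 7, 5), (4, 7, 6), (5, 7, 17), (5, 7, 26), (5, 7, 6), (6, 7, 17), (6, 7, 26)}
Keep only column(s) D, A, D2: {(17, 7, 26), (4, 7, 17), (4, 7, 26), (4, 7, 5), (4, 7, 6), (5, 7, 17), (5, 7, 26), (5, 7, 6), (6, 7, 17), (6, 7, 26)}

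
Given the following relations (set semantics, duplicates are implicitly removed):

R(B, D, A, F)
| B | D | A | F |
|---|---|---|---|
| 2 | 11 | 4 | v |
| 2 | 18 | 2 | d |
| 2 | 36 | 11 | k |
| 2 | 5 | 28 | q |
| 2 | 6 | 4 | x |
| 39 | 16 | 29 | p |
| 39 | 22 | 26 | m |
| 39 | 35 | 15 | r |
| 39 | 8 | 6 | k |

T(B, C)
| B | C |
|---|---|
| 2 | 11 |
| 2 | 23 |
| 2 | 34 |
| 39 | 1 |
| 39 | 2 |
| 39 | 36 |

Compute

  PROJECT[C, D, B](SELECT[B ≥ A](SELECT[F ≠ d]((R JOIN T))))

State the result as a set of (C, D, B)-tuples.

{(1, 16, 39), (1, 22, 39), (1, 35, 39), (1, 8, 39), (2, 16, 39), (2, 22, 39), (2, 35, 39), (2, 8, 39), (36, 16, 39), (36, 22, 39), (36, 35, 39), (36, 8, 39)}

Joining R and T on B yields {(2, 11, 4, v, 11), (2, 11, 4, v, 23), (2, 11, 4, v, 34), (2, 18, 2, d, 11), (2, 18, 2, d, 23), (2, 18, 2, d, 34), (2, 36, 11, k, 11), (2, 36, 11, k, 23), (2, 36, 11, k, 34), (2, 5, 28, q, 11), (2, 5, 28, q, 23), (2, 5, 28, q, 34), (2, 6, 4, x, 11), (2, 6, 4, x, 23), (2, 6, 4, x, 34), (39, 16, 29, p, 1), (39, 16, 29, p, 2), (39, 16, 29, p, 36), (39, 22, 26, m, 1), (39, 22, 26, m, 2), (39, 22, 26, m, 36), (39, 35, 15, r, 1), (39, 35, 15, r, 2), (39, 35, 15, r, 36), (39, 8, 6, k, 1), (39, 8, 6, k, 2), (39, 8, 6, k, 36)}.
σ[F ≠ d]: keep tuples satisfying F ≠ d → {(2, 11, 4, v, 11), (2, 11, 4, v, 23), (2, 11, 4, v, 34), (2, 36, 11, k, 11), (2, 36, 11, k, 23), (2, 36, 11, k, 34), (2, 5, 28, q, 11), (2, 5, 28, q, 23), (2, 5, 28, q, 34), (2, 6, 4, x, 11), (2, 6, 4, x, 23), (2, 6, 4, x, 34), (39, 16, 29, p, 1), (39, 16, 29, p, 2), (39, 16, 29, p, 36), (39, 22, 26, m, 1), (39, 22, 26, m, 2), (39, 22, 26, m, 36), (39, 35, 15, r, 1), (39, 35, 15, r, 2), (39, 35, 15, r, 36), (39, 8, 6, k, 1), (39, 8, 6, k, 2), (39, 8, 6, k, 36)}
σ[B ≥ A]: keep tuples satisfying B ≥ A → {(39, 16, 29, p, 1), (39, 16, 29, p, 2), (39, 16, 29, p, 36), (39, 22, 26, m, 1), (39, 22, 26, m, 2), (39, 22, 26, m, 36), (39, 35, 15, r, 1), (39, 35, 15, r, 2), (39, 35, 15, r, 36), (39, 8, 6, k, 1), (39, 8, 6, k, 2), (39, 8, 6, k, 36)}
Projecting to C, D, B: {(1, 16, 39), (1, 22, 39), (1, 35, 39), (1, 8, 39), (2, 16, 39), (2, 22, 39), (2, 35, 39), (2, 8, 39), (36, 16, 39), (36, 22, 39), (36, 35, 39), (36, 8, 39)}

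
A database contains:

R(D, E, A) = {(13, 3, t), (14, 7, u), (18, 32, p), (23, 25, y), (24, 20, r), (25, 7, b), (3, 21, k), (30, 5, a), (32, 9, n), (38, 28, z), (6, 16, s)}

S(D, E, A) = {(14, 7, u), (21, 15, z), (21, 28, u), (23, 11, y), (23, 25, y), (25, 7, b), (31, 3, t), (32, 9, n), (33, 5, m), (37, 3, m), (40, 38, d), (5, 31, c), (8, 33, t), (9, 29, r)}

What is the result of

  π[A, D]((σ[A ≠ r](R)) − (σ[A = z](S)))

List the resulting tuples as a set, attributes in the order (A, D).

{(a, 30), (b, 25), (k, 3), (n, 32), (p, 18), (s, 6), (t, 13), (u, 14), (y, 23), (z, 38)}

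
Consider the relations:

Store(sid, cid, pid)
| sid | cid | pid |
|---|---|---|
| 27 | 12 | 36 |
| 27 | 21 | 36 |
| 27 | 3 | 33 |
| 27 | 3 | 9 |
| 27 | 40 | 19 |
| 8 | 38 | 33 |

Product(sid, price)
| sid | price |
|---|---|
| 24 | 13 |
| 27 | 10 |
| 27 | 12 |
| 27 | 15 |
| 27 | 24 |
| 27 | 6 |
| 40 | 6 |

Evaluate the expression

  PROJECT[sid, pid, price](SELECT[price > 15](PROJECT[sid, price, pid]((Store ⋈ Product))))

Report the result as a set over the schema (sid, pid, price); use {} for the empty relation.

Store ⋈ Product (natural join on sid): {(27, 12, 36, 10), (27, 12, 36, 12), (27, 12, 36, 15), (27, 12, 36, 24), (27, 12, 36, 6), (27, 21, 36, 10), (27, 21, 36, 12), (27, 21, 36, 15), (27, 21, 36, 24), (27, 21, 36, 6), (27, 3, 33, 10), (27, 3, 33, 12), (27, 3, 33, 15), (27, 3, 33, 24), (27, 3, 33, 6), (27, 3, 9, 10), (27, 3, 9, 12), (27, 3, 9, 15), (27, 3, 9, 24), (27, 3, 9, 6), (27, 40, 19, 10), (27, 40, 19, 12), (27, 40, 19, 15), (27, 40, 19, 24), (27, 40, 19, 6)}
Keep only column(s) sid, price, pid (5 duplicate(s) eliminated): {(27, 10, 19), (27, 10, 33), (27, 10, 36), (27, 10, 9), (27, 12, 19), (27, 12, 33), (27, 12, 36), (27, 12, 9), (27, 15, 19), (27, 15, 33), (27, 15, 36), (27, 15, 9), (27, 24, 19), (27, 24, 33), (27, 24, 36), (27, 24, 9), (27, 6, 19), (27, 6, 33), (27, 6, 36), (27, 6, 9)}
Selection price > 15: {(27, 24, 19), (27, 24, 33), (27, 24, 36), (27, 24, 9)}
Keep only column(s) sid, pid, price: {(27, 19, 24), (27, 33, 24), (27, 36, 24), (27, 9, 24)}

{(27, 19, 24), (27, 33, 24), (27, 36, 24), (27, 9, 24)}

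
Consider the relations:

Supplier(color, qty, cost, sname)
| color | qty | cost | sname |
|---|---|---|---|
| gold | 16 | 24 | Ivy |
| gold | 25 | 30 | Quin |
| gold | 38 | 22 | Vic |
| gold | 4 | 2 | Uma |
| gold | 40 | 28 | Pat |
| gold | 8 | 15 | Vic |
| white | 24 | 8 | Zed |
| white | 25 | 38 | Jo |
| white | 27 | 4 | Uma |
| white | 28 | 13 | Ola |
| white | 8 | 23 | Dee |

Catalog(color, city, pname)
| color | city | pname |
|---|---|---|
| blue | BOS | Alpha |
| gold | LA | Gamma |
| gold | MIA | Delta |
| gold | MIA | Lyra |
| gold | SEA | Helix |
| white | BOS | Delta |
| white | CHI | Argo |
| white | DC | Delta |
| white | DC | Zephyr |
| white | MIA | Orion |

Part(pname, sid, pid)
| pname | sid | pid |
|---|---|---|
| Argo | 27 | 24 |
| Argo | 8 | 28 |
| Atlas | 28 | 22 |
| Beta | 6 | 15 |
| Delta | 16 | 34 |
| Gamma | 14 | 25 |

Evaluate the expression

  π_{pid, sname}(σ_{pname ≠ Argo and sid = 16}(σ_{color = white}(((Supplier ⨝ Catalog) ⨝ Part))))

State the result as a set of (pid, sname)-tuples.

{(34, Dee), (34, Jo), (34, Ola), (34, Uma), (34, Zed)}

Supplier ⋈ Catalog (natural join on color): {(gold, 16, 24, Ivy, LA, Gamma), (gold, 16, 24, Ivy, MIA, Delta), (gold, 16, 24, Ivy, MIA, Lyra), (gold, 16, 24, Ivy, SEA, Helix), (gold, 25, 30, Quin, LA, Gamma), (gold, 25, 30, Quin, MIA, Delta), (gold, 25, 30, Quin, MIA, Lyra), (gold, 25, 30, Quin, SEA, Helix), (gold, 38, 22, Vic, LA, Gamma), (gold, 38, 22, Vic, MIA, Delta), (gold, 38, 22, Vic, MIA, Lyra), (gold, 38, 22, Vic, SEA, Helix), (gold, 4, 2, Uma, LA, Gamma), (gold, 4, 2, Uma, MIA, Delta), (gold, 4, 2, Uma, MIA, Lyra), (gold, 4, 2, Uma, SEA, Helix), (gold, 40, 28, Pat, LA, Gamma), (gold, 40, 28, Pat, MIA, Delta), (gold, 40, 28, Pat, MIA, Lyra), (gold, 40, 28, Pat, SEA, Helix), (gold, 8, 15, Vic, LA, Gamma), (gold, 8, 15, Vic, MIA, Delta), (gold, 8, 15, Vic, MIA, Lyra), (gold, 8, 15, Vic, SEA, Helix), (white, 24, 8, Zed, BOS, Delta), (white, 24, 8, Zed, CHI, Argo), (white, 24, 8, Zed, DC, Delta), (white, 24, 8, Zed, DC, Zephyr), (white, 24, 8, Zed, MIA, Orion), (white, 25, 38, Jo, BOS, Delta), (white, 25, 38, Jo, CHI, Argo), (white, 25, 38, Jo, DC, Delta), (white, 25, 38, Jo, DC, Zephyr), (white, 25, 38, Jo, MIA, Orion), (white, 27, 4, Uma, BOS, Delta), (white, 27, 4, Uma, CHI, Argo), (white, 27, 4, Uma, DC, Delta), (white, 27, 4, Uma, DC, Zephyr), (white, 27, 4, Uma, MIA, Orion), (white, 28, 13, Ola, BOS, Delta), (white, 28, 13, Ola, CHI, Argo), (white, 28, 13, Ola, DC, Delta), (white, 28, 13, Ola, DC, Zephyr), (white, 28, 13, Ola, MIA, Orion), (white, 8, 23, Dee, BOS, Delta), (white, 8, 23, Dee, CHI, Argo), (white, 8, 23, Dee, DC, Delta), (white, 8, 23, Dee, DC, Zephyr), (white, 8, 23, Dee, MIA, Orion)}
(Supplier ⨝ Catalog) ⋈ Part (natural join on pname): {(gold, 16, 24, Ivy, LA, Gamma, 14, 25), (gold, 16, 24, Ivy, MIA, Delta, 16, 34), (gold, 25, 30, Quin, LA, Gamma, 14, 25), (gold, 25, 30, Quin, MIA, Delta, 16, 34), (gold, 38, 22, Vic, LA, Gamma, 14, 25), (gold, 38, 22, Vic, MIA, Delta, 16, 34), (gold, 4, 2, Uma, LA, Gamma, 14, 25), (gold, 4, 2, Uma, MIA, Delta, 16, 34), (gold, 40, 28, Pat, LA, Gamma, 14, 25), (gold, 40, 28, Pat, MIA, Delta, 16, 34), (gold, 8, 15, Vic, LA, Gamma, 14, 25), (gold, 8, 15, Vic, MIA, Delta, 16, 34), (white, 24, 8, Zed, BOS, Delta, 16, 34), (white, 24, 8, Zed, CHI, Argo, 27, 24), (white, 24, 8, Zed, CHI, Argo, 8, 28), (white, 24, 8, Zed, DC, Delta, 16, 34), (white, 25, 38, Jo, BOS, Delta, 16, 34), (white, 25, 38, Jo, CHI, Argo, 27, 24), (white, 25, 38, Jo, CHI, Argo, 8, 28), (white, 25, 38, Jo, DC, Delta, 16, 34), (white, 27, 4, Uma, BOS, Delta, 16, 34), (white, 27, 4, Uma, CHI, Argo, 27, 24), (white, 27, 4, Uma, CHI, Argo, 8, 28), (white, 27, 4, Uma, DC, Delta, 16, 34), (white, 28, 13, Ola, BOS, Delta, 16, 34), (white, 28, 13, Ola, CHI, Argo, 27, 24), (white, 28, 13, Ola, CHI, Argo, 8, 28), (white, 28, 13, Ola, DC, Delta, 16, 34), (white, 8, 23, Dee, BOS, Delta, 16, 34), (white, 8, 23, Dee, CHI, Argo, 27, 24), (white, 8, 23, Dee, CHI, Argo, 8, 28), (white, 8, 23, Dee, DC, Delta, 16, 34)}
Apply σ_{color = white}; surviving tuples: {(white, 24, 8, Zed, BOS, Delta, 16, 34), (white, 24, 8, Zed, CHI, Argo, 27, 24), (white, 24, 8, Zed, CHI, Argo, 8, 28), (white, 24, 8, Zed, DC, Delta, 16, 34), (white, 25, 38, Jo, BOS, Delta, 16, 34), (white, 25, 38, Jo, CHI, Argo, 27, 24), (white, 25, 38, Jo, CHI, Argo, 8, 28), (white, 25, 38, Jo, DC, Delta, 16, 34), (white, 27, 4, Uma, BOS, Delta, 16, 34), (white, 27, 4, Uma, CHI, Argo, 27, 24), (white, 27, 4, Uma, CHI, Argo, 8, 28), (white, 27, 4, Uma, DC, Delta, 16, 34), (white, 28, 13, Ola, BOS, Delta, 16, 34), (white, 28, 13, Ola, CHI, Argo, 27, 24), (white, 28, 13, Ola, CHI, Argo, 8, 28), (white, 28, 13, Ola, DC, Delta, 16, 34), (white, 8, 23, Dee, BOS, Delta, 16, 34), (white, 8, 23, Dee, CHI, Argo, 27, 24), (white, 8, 23, Dee, CHI, Argo, 8, 28), (white, 8, 23, Dee, DC, Delta, 16, 34)}
Apply σ_{pname ≠ Argo and sid = 16}; surviving tuples: {(white, 24, 8, Zed, BOS, Delta, 16, 34), (white, 24, 8, Zed, DC, Delta, 16, 34), (white, 25, 38, Jo, BOS, Delta, 16, 34), (white, 25, 38, Jo, DC, Delta, 16, 34), (white, 27, 4, Uma, BOS, Delta, 16, 34), (white, 27, 4, Uma, DC, Delta, 16, 34), (white, 28, 13, Ola, BOS, Delta, 16, 34), (white, 28, 13, Ola, DC, Delta, 16, 34), (white, 8, 23, Dee, BOS, Delta, 16, 34), (white, 8, 23, Dee, DC, Delta, 16, 34)}
Projecting to pid, sname (5 duplicate(s) eliminated): {(34, Dee), (34, Jo), (34, Ola), (34, Uma), (34, Zed)}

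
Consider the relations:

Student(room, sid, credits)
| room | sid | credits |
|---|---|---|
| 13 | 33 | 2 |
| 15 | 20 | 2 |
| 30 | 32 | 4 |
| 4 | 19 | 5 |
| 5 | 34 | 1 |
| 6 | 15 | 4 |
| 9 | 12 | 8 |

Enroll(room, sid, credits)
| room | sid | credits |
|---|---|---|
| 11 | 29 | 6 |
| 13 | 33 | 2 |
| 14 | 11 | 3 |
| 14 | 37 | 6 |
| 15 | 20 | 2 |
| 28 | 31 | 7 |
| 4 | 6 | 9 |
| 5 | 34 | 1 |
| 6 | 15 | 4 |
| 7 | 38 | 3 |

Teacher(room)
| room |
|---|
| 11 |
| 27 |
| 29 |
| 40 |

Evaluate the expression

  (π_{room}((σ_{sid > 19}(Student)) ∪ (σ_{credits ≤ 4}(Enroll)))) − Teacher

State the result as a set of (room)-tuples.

{13, 14, 15, 30, 5, 6, 7}

Apply σ_{sid > 19}; surviving tuples: {(13, 33, 2), (15, 20, 2), (30, 32, 4), (5, 34, 1)}
Apply σ_{credits ≤ 4}; surviving tuples: {(13, 33, 2), (14, 11, 3), (15, 20, 2), (5, 34, 1), (6, 15, 4), (7, 38, 3)}
Set union of the two operands is {(13, 33, 2), (14, 11, 3), (15, 20, 2), (30, 32, 4), (5, 34, 1), (6, 15, 4), (7, 38, 3)}.
π[room]: project onto (room) → {13, 14, 15, 30, 5, 6, 7}
Set difference of the two operands is {13, 14, 15, 30, 5, 6, 7}.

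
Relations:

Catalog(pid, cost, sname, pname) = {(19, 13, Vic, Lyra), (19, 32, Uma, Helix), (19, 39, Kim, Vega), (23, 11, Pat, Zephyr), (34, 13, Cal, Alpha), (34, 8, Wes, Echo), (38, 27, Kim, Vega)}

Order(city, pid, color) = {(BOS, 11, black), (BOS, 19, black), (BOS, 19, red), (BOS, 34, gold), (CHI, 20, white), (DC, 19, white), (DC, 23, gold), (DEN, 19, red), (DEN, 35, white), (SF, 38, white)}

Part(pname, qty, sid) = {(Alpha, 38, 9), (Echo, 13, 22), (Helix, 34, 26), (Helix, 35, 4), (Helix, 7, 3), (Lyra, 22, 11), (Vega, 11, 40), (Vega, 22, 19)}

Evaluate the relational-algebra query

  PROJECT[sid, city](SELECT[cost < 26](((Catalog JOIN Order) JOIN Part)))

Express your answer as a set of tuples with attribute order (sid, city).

Catalog ⋈ Order (natural join on pid): {(19, 13, Vic, Lyra, BOS, black), (19, 13, Vic, Lyra, BOS, red), (19, 13, Vic, Lyra, DC, white), (19, 13, Vic, Lyra, DEN, red), (19, 32, Uma, Helix, BOS, black), (19, 32, Uma, Helix, BOS, red), (19, 32, Uma, Helix, DC, white), (19, 32, Uma, Helix, DEN, red), (19, 39, Kim, Vega, BOS, black), (19, 39, Kim, Vega, BOS, red), (19, 39, Kim, Vega, DC, white), (19, 39, Kim, Vega, DEN, red), (23, 11, Pat, Zephyr, DC, gold), (34, 13, Cal, Alpha, BOS, gold), (34, 8, Wes, Echo, BOS, gold), (38, 27, Kim, Vega, SF, white)}
(Catalog JOIN Order) ⋈ Part (natural join on pname): {(19, 13, Vic, Lyra, BOS, black, 22, 11), (19, 13, Vic, Lyra, BOS, red, 22, 11), (19, 13, Vic, Lyra, DC, white, 22, 11), (19, 13, Vic, Lyra, DEN, red, 22, 11), (19, 32, Uma, Helix, BOS, black, 34, 26), (19, 32, Uma, Helix, BOS, black, 35, 4), (19, 32, Uma, Helix, BOS, black, 7, 3), (19, 32, Uma, Helix, BOS, red, 34, 26), (19, 32, Uma, Helix, BOS, red, 35, 4), (19, 32, Uma, Helix, BOS, red, 7, 3), (19, 32, Uma, Helix, DC, white, 34, 26), (19, 32, Uma, Helix, DC, white, 35, 4), (19, 32, Uma, Helix, DC, white, 7, 3), (19, 32, Uma, Helix, DEN, red, 34, 26), (19, 32, Uma, Helix, DEN, red, 35, 4), (19, 32, Uma, Helix, DEN, red, 7, 3), (19, 39, Kim, Vega, BOS, black, 11, 40), (19, 39, Kim, Vega, BOS, black, 22, 19), (19, 39, Kim, Vega, BOS, red, 11, 40), (19, 39, Kim, Vega, BOS, red, 22, 19), (19, 39, Kim, Vega, DC, white, 11, 40), (19, 39, Kim, Vega, DC, white, 22, 19), (19, 39, Kim, Vega, DEN, red, 11, 40), (19, 39, Kim, Vega, DEN, red, 22, 19), (34, 13, Cal, Alpha, BOS, gold, 38, 9), (34, 8, Wes, Echo, BOS, gold, 13, 22), (38, 27, Kim, Vega, SF, white, 11, 40), (38, 27, Kim, Vega, SF, white, 22, 19)}
Apply σ_{cost < 26}; surviving tuples: {(19, 13, Vic, Lyra, BOS, black, 22, 11), (19, 13, Vic, Lyra, BOS, red, 22, 11), (19, 13, Vic, Lyra, DC, white, 22, 11), (19, 13, Vic, Lyra, DEN, red, 22, 11), (34, 13, Cal, Alpha, BOS, gold, 38, 9), (34, 8, Wes, Echo, BOS, gold, 13, 22)}
π_{sid, city} gives {(11, BOS), (11, DC), (11, DEN), (22, BOS), (9, BOS)} (1 duplicate(s) eliminated).

{(11, BOS), (11, DC), (11, DEN), (22, BOS), (9, BOS)}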